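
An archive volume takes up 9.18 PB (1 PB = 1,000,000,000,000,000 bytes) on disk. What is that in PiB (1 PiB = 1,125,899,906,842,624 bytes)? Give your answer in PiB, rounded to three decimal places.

8.153 PiB

9.18 PB × 1,000,000,000,000,000 bytes/PB = 9,180,000,000,000,000 bytes
1 PiB = 1,125,899,906,842,624 bytes
9,180,000,000,000,000 / 1,125,899,906,842,624 = 8.153 PiB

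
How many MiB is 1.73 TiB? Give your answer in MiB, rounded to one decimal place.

1.73 TiB = 1.73 × 2^40 bytes = 1,902,155,116,052.48 bytes
1 MiB = 2^20 bytes = 1,048,576 bytes
1,902,155,116,052.48 / 1,048,576 = 1,814,036.5 MiB

1,814,036.5 MiB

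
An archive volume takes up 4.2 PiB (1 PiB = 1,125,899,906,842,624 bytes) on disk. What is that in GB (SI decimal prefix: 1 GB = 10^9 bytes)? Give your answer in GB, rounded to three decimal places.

4,728,779.609 GB

4.2 PiB = 4.2 × 2^50 bytes = 4,728,779,608,739,020.8 bytes
1 GB = 1,000,000,000 bytes
4,728,779,608,739,020.8 / 1,000,000,000 = 4,728,779.609 GB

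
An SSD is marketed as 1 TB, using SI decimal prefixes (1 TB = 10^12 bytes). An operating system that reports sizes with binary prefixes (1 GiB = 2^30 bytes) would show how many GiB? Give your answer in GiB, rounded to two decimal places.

931.32 GiB

1 TB = 1 × 10^12 bytes = 1,000,000,000,000 bytes
1 GiB = 2^30 bytes = 1,073,741,824 bytes
1,000,000,000,000 / 1,073,741,824 = 931.32 GiB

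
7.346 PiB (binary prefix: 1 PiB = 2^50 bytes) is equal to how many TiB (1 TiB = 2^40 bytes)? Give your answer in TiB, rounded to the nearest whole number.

7.346 PiB = 7.346 × 2^50 bytes = 8,270,860,715,665,915.904 bytes
1 TiB = 1,099,511,627,776 bytes
8,270,860,715,665,915.904 / 1,099,511,627,776 = 7,522 TiB

7,522 TiB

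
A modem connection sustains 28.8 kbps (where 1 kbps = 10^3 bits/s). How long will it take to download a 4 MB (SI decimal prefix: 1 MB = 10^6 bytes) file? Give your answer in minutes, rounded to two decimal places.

4 MB = 4,000,000 bytes = 32,000,000 bits
28.8 kbps = 28,800 bits/s
time = 32,000,000 / 28,800 = 1,111.111 s
1,111.111 s / 60 = 18.52 minutes

18.52 minutes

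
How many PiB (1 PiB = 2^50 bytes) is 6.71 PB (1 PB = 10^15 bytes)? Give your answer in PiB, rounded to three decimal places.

5.960 PiB

6.71 PB × 1,000,000,000,000,000 bytes/PB = 6,710,000,000,000,000 bytes
1 PiB = 2^50 bytes = 1,125,899,906,842,624 bytes
6,710,000,000,000,000 / 1,125,899,906,842,624 = 5.960 PiB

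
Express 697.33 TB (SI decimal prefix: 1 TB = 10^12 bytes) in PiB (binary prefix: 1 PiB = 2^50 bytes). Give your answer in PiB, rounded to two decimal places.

697.33 TB × 1,000,000,000,000 bytes/TB = 697,330,000,000,000 bytes
1 PiB = 2^50 bytes = 1,125,899,906,842,624 bytes
697,330,000,000,000 / 1,125,899,906,842,624 = 0.62 PiB

0.62 PiB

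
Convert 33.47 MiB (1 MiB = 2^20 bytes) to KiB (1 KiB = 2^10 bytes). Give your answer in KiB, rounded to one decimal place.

34,273.3 KiB

33.47 MiB × 1,048,576 bytes/MiB = 35,095,838.72 bytes
1 KiB = 2^10 bytes = 1,024 bytes
35,095,838.72 / 1,024 = 34,273.3 KiB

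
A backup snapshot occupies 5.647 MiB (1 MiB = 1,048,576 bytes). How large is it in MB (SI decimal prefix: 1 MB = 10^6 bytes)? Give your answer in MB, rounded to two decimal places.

5.92 MB

5.647 MiB × 1,048,576 bytes/MiB = 5,921,308.672 bytes
1 MB = 10^6 bytes = 1,000,000 bytes
5,921,308.672 / 1,000,000 = 5.92 MB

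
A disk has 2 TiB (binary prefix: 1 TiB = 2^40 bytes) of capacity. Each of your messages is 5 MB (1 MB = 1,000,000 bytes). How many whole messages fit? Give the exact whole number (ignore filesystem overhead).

Capacity: 2 TiB = 2,199,023,255,552 bytes
Per item: 5 MB = 5,000,000 bytes
⌊2,199,023,255,552 / 5,000,000⌋ = 439,804

439,804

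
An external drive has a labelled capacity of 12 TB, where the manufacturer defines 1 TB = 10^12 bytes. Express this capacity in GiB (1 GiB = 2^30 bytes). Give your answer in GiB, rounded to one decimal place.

11,175.9 GiB

12 TB = 12 × 10^12 bytes = 12,000,000,000,000 bytes
1 GiB = 2^30 bytes = 1,073,741,824 bytes
12,000,000,000,000 / 1,073,741,824 = 11,175.9 GiB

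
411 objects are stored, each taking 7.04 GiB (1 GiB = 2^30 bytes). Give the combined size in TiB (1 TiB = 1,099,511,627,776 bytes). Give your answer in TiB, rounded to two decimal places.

Total = 411 × 7.04 GiB = 2893.44 GiB
= 2893.44 × 1,073,741,824 bytes = 3,106,807,543,234.56 bytes
1 TiB = 1,099,511,627,776 bytes
3,106,807,543,234.56 / 1,099,511,627,776 = 2.83 TiB

2.83 TiB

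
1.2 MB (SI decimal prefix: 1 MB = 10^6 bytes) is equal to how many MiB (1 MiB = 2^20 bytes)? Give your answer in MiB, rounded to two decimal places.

1.2 MB = 1.2 × 10^6 bytes = 1,200,000 bytes
1 MiB = 2^20 bytes = 1,048,576 bytes
1,200,000 / 1,048,576 = 1.14 MiB

1.14 MiB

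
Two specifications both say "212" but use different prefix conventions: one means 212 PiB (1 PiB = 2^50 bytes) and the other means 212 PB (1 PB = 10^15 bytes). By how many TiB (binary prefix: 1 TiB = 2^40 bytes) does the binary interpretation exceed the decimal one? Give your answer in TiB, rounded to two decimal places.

212 PiB = 212 × 1,125,899,906,842,624 = 238,690,780,250,636,288 bytes
212 PB = 212 × 1,000,000,000,000,000 = 212,000,000,000,000,000 bytes
difference = 26,690,780,250,636,288 bytes
26,690,780,250,636,288 / 1,099,511,627,776 = 24,275.12 TiB

24,275.12 TiB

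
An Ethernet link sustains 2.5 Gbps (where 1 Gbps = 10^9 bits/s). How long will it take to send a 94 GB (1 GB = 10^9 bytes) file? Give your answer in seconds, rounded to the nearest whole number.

301 seconds

94 GB = 94,000,000,000 bytes = 752,000,000,000 bits
2.5 Gbps = 2,500,000,000 bits/s
time = 752,000,000,000 / 2,500,000,000 = 301 s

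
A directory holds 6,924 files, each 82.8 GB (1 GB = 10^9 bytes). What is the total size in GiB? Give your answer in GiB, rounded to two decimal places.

533,933.94 GiB

Total = 6,924 × 82.8 GB = 573307.2 GB
= 573307.2 × 1,000,000,000 bytes = 573,307,200,000,000 bytes
1 GiB = 1,073,741,824 bytes
573,307,200,000,000 / 1,073,741,824 = 533,933.94 GiB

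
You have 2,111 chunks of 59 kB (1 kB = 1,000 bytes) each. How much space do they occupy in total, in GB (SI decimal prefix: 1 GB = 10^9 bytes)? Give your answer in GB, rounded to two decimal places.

Total = 2,111 × 59 kB = 124,549 kB
= 124,549 × 1,000 bytes = 124,549,000 bytes
1 GB = 1,000,000,000 bytes
124,549,000 / 1,000,000,000 = 0.12 GB

0.12 GB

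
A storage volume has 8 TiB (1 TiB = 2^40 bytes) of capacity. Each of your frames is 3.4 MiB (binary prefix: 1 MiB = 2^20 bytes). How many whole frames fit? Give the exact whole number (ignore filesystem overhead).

Capacity: 8 TiB = 8,796,093,022,208 bytes
Per item: 3.4 MiB = 3,565,158.4 bytes
⌊8,796,093,022,208 / 3,565,158.4⌋ = 2,467,237

2,467,237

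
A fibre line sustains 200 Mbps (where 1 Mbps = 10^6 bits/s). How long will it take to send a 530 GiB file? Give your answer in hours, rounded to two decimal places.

530 GiB = 569,083,166,720 bytes = 4,552,665,333,760 bits
200 Mbps = 200,000,000 bits/s
time = 4,552,665,333,760 / 200,000,000 = 22,763.3267 s
22,763.3267 s / 3600 = 6.32 hours

6.32 hours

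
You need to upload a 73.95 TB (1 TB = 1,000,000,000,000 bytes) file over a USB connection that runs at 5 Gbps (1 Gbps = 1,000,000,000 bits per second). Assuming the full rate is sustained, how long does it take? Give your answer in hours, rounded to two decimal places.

73.95 TB = 73,950,000,000,000 bytes = 591,600,000,000,000 bits
5 Gbps = 5,000,000,000 bits/s
time = 591,600,000,000,000 / 5,000,000,000 = 118,320.0000 s
118,320.0000 s / 3600 = 32.87 hours

32.87 hours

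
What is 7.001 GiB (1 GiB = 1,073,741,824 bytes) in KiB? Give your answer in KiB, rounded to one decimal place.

7,341,080.6 KiB

7.001 GiB × 1,073,741,824 bytes/GiB = 7,517,266,509.824 bytes
1 KiB = 2^10 bytes = 1,024 bytes
7,517,266,509.824 / 1,024 = 7,341,080.6 KiB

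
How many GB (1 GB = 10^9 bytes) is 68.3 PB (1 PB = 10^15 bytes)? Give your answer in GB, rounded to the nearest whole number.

68.3 PB = 68.3 × 10^15 bytes = 68,300,000,000,000,000 bytes
1 GB = 10^9 bytes = 1,000,000,000 bytes
68,300,000,000,000,000 / 1,000,000,000 = 68,300,000 GB

68,300,000 GB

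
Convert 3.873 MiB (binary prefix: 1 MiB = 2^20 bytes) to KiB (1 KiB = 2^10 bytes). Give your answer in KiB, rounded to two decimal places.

3.873 MiB × 1,048,576 bytes/MiB = 4,061,134.848 bytes
1 KiB = 2^10 bytes = 1,024 bytes
4,061,134.848 / 1,024 = 3,965.95 KiB

3,965.95 KiB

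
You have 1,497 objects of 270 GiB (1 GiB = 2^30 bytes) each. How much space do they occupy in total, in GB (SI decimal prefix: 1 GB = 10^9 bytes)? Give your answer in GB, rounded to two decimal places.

Total = 1,497 × 270 GiB = 404,190 GiB
= 404,190 × 1,073,741,824 bytes = 433,995,707,842,560 bytes
1 GB = 1,000,000,000 bytes
433,995,707,842,560 / 1,000,000,000 = 433,995.71 GB

433,995.71 GB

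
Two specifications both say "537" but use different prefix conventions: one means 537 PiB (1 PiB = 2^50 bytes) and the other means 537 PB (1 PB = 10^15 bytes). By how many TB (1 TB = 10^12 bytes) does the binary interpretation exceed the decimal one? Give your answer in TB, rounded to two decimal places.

67,608.25 TB

537 PiB = 537 × 1,125,899,906,842,624 = 604,608,249,974,489,088 bytes
537 PB = 537 × 1,000,000,000,000,000 = 537,000,000,000,000,000 bytes
difference = 67,608,249,974,489,088 bytes
67,608,249,974,489,088 / 1,000,000,000,000 = 67,608.25 TB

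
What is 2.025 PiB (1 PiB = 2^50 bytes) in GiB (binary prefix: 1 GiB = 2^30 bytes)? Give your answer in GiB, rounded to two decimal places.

2,123,366.40 GiB

2.025 PiB = 2.025 × 2^50 bytes = 2,279,947,311,356,313.6 bytes
1 GiB = 2^30 bytes = 1,073,741,824 bytes
2,279,947,311,356,313.6 / 1,073,741,824 = 2,123,366.40 GiB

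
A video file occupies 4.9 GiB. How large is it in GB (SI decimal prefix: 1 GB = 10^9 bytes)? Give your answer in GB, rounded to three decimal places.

4.9 GiB × 1,073,741,824 bytes/GiB = 5,261,334,937.6 bytes
1 GB = 1,000,000,000 bytes
5,261,334,937.6 / 1,000,000,000 = 5.261 GB

5.261 GB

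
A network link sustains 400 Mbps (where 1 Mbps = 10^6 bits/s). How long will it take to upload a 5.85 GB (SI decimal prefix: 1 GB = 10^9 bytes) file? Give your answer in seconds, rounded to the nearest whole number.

117 seconds

5.85 GB = 5,850,000,000 bytes = 46,800,000,000 bits
400 Mbps = 400,000,000 bits/s
time = 46,800,000,000 / 400,000,000 = 117 s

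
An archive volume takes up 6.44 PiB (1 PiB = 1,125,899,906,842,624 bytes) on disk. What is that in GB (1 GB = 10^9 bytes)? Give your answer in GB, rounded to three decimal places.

7,250,795.400 GB

6.44 PiB = 6.44 × 2^50 bytes = 7,250,795,400,066,498.56 bytes
1 GB = 10^9 bytes = 1,000,000,000 bytes
7,250,795,400,066,498.56 / 1,000,000,000 = 7,250,795.400 GB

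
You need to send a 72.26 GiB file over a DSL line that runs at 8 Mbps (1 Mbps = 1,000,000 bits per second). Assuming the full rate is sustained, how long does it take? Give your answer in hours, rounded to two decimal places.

21.55 hours

72.26 GiB = 77,588,584,202.24 bytes = 620,708,673,617.92 bits
8 Mbps = 8,000,000 bits/s
time = 620,708,673,617.92 / 8,000,000 = 77,588.5842 s
77,588.5842 s / 3600 = 21.55 hours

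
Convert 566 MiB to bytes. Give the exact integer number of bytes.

593,494,016 bytes

566 × 1,048,576 = 593,494,016 bytes  (1 MiB = 2^20 bytes)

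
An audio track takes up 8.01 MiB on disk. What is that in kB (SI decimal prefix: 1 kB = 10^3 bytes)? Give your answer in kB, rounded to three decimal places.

8.01 MiB × 1,048,576 bytes/MiB = 8,399,093.76 bytes
1 kB = 10^3 bytes = 1,000 bytes
8,399,093.76 / 1,000 = 8,399.094 kB

8,399.094 kB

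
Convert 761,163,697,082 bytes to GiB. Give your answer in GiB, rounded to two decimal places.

708.89 GiB

761,163,697,082 bytes given.
1 GiB = 2^30 bytes = 1,073,741,824 bytes
761,163,697,082 / 1,073,741,824 = 708.89 GiB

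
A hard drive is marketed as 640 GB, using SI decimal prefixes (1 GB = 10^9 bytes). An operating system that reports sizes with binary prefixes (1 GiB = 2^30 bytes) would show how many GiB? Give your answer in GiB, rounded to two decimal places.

640 GB = 640 × 10^9 bytes = 640,000,000,000 bytes
1 GiB = 2^30 bytes = 1,073,741,824 bytes
640,000,000,000 / 1,073,741,824 = 596.05 GiB

596.05 GiB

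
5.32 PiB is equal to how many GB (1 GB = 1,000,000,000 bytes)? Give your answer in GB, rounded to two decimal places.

5,989,787.50 GB

5.32 PiB = 5.32 × 2^50 bytes = 5,989,787,504,402,759.68 bytes
1 GB = 10^9 bytes = 1,000,000,000 bytes
5,989,787,504,402,759.68 / 1,000,000,000 = 5,989,787.50 GB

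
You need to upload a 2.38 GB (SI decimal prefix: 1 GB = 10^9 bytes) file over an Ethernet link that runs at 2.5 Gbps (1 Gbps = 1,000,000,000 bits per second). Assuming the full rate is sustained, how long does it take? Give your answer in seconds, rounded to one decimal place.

2.38 GB = 2,380,000,000 bytes = 19,040,000,000 bits
2.5 Gbps = 2,500,000,000 bits/s
time = 19,040,000,000 / 2,500,000,000 = 7.6 s

7.6 seconds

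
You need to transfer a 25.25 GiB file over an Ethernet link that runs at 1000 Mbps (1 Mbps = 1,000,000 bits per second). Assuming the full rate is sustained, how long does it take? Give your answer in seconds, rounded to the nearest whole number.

25.25 GiB = 27,111,981,056 bytes = 216,895,848,448 bits
1000 Mbps = 1,000,000,000 bits/s
time = 216,895,848,448 / 1,000,000,000 = 217 s

217 seconds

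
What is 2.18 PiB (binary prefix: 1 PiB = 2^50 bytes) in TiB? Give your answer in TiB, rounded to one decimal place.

2.18 PiB × 1,125,899,906,842,624 bytes/PiB = 2,454,461,796,916,920.32 bytes
1 TiB = 2^40 bytes = 1,099,511,627,776 bytes
2,454,461,796,916,920.32 / 1,099,511,627,776 = 2,232.3 TiB

2,232.3 TiB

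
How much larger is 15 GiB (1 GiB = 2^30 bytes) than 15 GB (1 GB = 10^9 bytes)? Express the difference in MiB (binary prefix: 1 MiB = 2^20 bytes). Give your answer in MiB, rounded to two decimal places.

1,054.89 MiB

15 GiB = 15 × 1,073,741,824 = 16,106,127,360 bytes
15 GB = 15 × 1,000,000,000 = 15,000,000,000 bytes
difference = 1,106,127,360 bytes
1,106,127,360 / 1,048,576 = 1,054.89 MiB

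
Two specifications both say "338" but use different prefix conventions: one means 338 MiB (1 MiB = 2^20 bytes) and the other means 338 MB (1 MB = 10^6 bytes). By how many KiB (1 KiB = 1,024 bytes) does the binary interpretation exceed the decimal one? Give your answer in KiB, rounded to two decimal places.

16,033.88 KiB

338 MiB = 338 × 1,048,576 = 354,418,688 bytes
338 MB = 338 × 1,000,000 = 338,000,000 bytes
difference = 16,418,688 bytes
16,418,688 / 1,024 = 16,033.88 KiB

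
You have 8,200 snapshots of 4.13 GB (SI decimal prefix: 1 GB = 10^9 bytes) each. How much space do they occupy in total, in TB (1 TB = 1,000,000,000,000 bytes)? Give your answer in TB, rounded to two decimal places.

Total = 8,200 × 4.13 GB = 33,866 GB
= 33,866 × 1,000,000,000 bytes = 33,866,000,000,000 bytes
1 TB = 1,000,000,000,000 bytes
33,866,000,000,000 / 1,000,000,000,000 = 33.87 TB

33.87 TB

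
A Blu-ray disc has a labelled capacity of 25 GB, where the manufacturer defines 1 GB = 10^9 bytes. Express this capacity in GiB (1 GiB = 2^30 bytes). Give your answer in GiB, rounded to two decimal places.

23.28 GiB

25 GB = 25 × 10^9 bytes = 25,000,000,000 bytes
1 GiB = 2^30 bytes = 1,073,741,824 bytes
25,000,000,000 / 1,073,741,824 = 23.28 GiB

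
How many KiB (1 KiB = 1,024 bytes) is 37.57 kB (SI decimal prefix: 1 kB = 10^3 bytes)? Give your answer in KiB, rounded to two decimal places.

36.69 KiB

37.57 kB = 37.57 × 10^3 bytes = 37,570 bytes
1 KiB = 2^10 bytes = 1,024 bytes
37,570 / 1,024 = 36.69 KiB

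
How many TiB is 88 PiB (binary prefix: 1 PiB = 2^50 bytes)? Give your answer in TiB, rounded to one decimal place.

88 PiB × 1,125,899,906,842,624 bytes/PiB = 99,079,191,802,150,912 bytes
1 TiB = 1,099,511,627,776 bytes
99,079,191,802,150,912 / 1,099,511,627,776 = 90,112.0 TiB

90,112.0 TiB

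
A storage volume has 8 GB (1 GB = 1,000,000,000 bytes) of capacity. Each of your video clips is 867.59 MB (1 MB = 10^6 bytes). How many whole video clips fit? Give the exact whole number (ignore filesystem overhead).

Capacity: 8 GB = 8,000,000,000 bytes
Per item: 867.59 MB = 867,590,000 bytes
⌊8,000,000,000 / 867,590,000⌋ = 9

9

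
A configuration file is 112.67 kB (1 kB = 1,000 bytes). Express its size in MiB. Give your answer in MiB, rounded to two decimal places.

0.11 MiB

112.67 kB = 112.67 × 10^3 bytes = 112,670 bytes
1 MiB = 1,048,576 bytes
112,670 / 1,048,576 = 0.11 MiB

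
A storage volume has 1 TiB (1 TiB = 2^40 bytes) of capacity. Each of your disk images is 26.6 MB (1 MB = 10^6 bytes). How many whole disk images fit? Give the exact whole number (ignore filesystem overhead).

41,335

Capacity: 1 TiB = 1,099,511,627,776 bytes
Per item: 26.6 MB = 26,600,000 bytes
⌊1,099,511,627,776 / 26,600,000⌋ = 41,335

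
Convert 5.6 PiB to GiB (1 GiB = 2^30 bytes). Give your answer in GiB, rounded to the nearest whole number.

5,872,026 GiB

5.6 PiB = 5.6 × 2^50 bytes = 6,305,039,478,318,694.4 bytes
1 GiB = 2^30 bytes = 1,073,741,824 bytes
6,305,039,478,318,694.4 / 1,073,741,824 = 5,872,026 GiB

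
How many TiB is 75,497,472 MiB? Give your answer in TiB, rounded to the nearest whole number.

72 TiB

75,497,472 MiB = 75,497,472 × 2^20 bytes = 79,164,837,199,872 bytes
1 TiB = 2^40 bytes = 1,099,511,627,776 bytes
79,164,837,199,872 / 1,099,511,627,776 = 72 TiB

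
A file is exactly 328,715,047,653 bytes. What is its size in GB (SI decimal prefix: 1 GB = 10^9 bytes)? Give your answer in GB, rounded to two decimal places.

328,715,047,653 bytes given.
1 GB = 1,000,000,000 bytes
328,715,047,653 / 1,000,000,000 = 328.72 GB

328.72 GB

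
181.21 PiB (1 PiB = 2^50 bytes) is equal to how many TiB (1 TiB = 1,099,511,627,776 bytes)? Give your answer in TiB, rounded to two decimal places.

185,559.04 TiB

181.21 PiB = 181.21 × 2^50 bytes = 204,024,322,118,951,895.04 bytes
1 TiB = 1,099,511,627,776 bytes
204,024,322,118,951,895.04 / 1,099,511,627,776 = 185,559.04 TiB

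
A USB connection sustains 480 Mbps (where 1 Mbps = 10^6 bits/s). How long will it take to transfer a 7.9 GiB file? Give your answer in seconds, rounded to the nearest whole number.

141 seconds

7.9 GiB = 8,482,560,409.6 bytes = 67,860,483,276.8 bits
480 Mbps = 480,000,000 bits/s
time = 67,860,483,276.8 / 480,000,000 = 141 s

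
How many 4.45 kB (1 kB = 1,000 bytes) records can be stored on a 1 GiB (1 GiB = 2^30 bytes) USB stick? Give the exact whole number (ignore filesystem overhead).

241,290

Capacity: 1 GiB = 1,073,741,824 bytes
Per item: 4.45 kB = 4,450 bytes
⌊1,073,741,824 / 4,450⌋ = 241,290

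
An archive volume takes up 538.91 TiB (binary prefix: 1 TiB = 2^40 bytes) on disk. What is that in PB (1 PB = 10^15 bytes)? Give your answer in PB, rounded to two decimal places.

0.59 PB

538.91 TiB = 538.91 × 2^40 bytes = 592,537,811,324,764.16 bytes
1 PB = 1,000,000,000,000,000 bytes
592,537,811,324,764.16 / 1,000,000,000,000,000 = 0.59 PB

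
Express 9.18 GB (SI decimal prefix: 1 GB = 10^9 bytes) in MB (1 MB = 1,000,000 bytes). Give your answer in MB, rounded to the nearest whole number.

9.18 GB = 9.18 × 10^9 bytes = 9,180,000,000 bytes
1 MB = 1,000,000 bytes
9,180,000,000 / 1,000,000 = 9,180 MB

9,180 MB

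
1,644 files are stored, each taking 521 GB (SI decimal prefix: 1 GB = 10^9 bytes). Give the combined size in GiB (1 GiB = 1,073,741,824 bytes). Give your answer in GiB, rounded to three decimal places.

Total = 1,644 × 521 GB = 856,524 GB
= 856,524 × 1,000,000,000 bytes = 856,524,000,000,000 bytes
1 GiB = 1,073,741,824 bytes
856,524,000,000,000 / 1,073,741,824 = 797,700.137 GiB

797,700.137 GiB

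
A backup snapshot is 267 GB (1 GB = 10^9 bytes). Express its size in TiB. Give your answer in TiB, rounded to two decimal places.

267 GB × 1,000,000,000 bytes/GB = 267,000,000,000 bytes
1 TiB = 2^40 bytes = 1,099,511,627,776 bytes
267,000,000,000 / 1,099,511,627,776 = 0.24 TiB

0.24 TiB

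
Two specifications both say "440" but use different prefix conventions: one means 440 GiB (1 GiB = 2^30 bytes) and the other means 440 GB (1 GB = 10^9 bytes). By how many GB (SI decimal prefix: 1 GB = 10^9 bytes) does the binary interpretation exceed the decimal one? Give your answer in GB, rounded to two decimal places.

32.45 GB

440 GiB = 440 × 1,073,741,824 = 472,446,402,560 bytes
440 GB = 440 × 1,000,000,000 = 440,000,000,000 bytes
difference = 32,446,402,560 bytes
32,446,402,560 / 1,000,000,000 = 32.45 GB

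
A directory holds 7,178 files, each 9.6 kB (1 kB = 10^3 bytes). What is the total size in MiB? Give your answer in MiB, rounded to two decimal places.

Total = 7,178 × 9.6 kB = 68908.8 kB
= 68908.8 × 1,000 bytes = 68,908,800 bytes
1 MiB = 1,048,576 bytes
68,908,800 / 1,048,576 = 65.72 MiB

65.72 MiB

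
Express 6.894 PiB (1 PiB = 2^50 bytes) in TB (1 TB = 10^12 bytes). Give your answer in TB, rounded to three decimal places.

7,761.954 TB

6.894 PiB = 6.894 × 2^50 bytes = 7,761,953,957,773,049.856 bytes
1 TB = 1,000,000,000,000 bytes
7,761,953,957,773,049.856 / 1,000,000,000,000 = 7,761.954 TB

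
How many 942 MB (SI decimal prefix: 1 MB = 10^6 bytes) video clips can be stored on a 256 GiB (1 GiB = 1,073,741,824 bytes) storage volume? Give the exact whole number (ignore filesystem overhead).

291

Capacity: 256 GiB = 274,877,906,944 bytes
Per item: 942 MB = 942,000,000 bytes
⌊274,877,906,944 / 942,000,000⌋ = 291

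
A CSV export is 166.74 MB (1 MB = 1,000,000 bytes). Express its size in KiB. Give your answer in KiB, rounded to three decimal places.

162,832.031 KiB

166.74 MB = 166.74 × 10^6 bytes = 166,740,000 bytes
1 KiB = 1,024 bytes
166,740,000 / 1,024 = 162,832.031 KiB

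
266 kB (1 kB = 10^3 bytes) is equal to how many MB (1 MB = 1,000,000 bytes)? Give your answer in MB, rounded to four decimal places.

266 kB = 266 × 10^3 bytes = 266,000 bytes
1 MB = 10^6 bytes = 1,000,000 bytes
266,000 / 1,000,000 = 0.2660 MB

0.2660 MB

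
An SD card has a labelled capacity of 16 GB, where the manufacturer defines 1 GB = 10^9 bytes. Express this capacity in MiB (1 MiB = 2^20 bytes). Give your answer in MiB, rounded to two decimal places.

16 GB × 1,000,000,000 bytes/GB = 16,000,000,000 bytes
1 MiB = 1,048,576 bytes
16,000,000,000 / 1,048,576 = 15,258.79 MiB

15,258.79 MiB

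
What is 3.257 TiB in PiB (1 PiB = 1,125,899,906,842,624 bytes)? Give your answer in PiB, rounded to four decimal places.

3.257 TiB × 1,099,511,627,776 bytes/TiB = 3,581,109,371,666.432 bytes
1 PiB = 1,125,899,906,842,624 bytes
3,581,109,371,666.432 / 1,125,899,906,842,624 = 0.0032 PiB

0.0032 PiB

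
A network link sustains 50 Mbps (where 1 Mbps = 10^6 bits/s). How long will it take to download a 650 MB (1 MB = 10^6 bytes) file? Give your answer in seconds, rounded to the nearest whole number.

650 MB = 650,000,000 bytes = 5,200,000,000 bits
50 Mbps = 50,000,000 bits/s
time = 5,200,000,000 / 50,000,000 = 104 s

104 seconds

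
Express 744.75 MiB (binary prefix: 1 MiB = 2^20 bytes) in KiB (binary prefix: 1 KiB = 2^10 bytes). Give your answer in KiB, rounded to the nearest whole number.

744.75 MiB = 744.75 × 2^20 bytes = 780,926,976 bytes
1 KiB = 1,024 bytes
780,926,976 / 1,024 = 762,624 KiB

762,624 KiB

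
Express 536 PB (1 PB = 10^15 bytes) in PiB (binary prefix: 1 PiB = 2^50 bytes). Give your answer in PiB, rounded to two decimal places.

536 PB = 536 × 10^15 bytes = 536,000,000,000,000,000 bytes
1 PiB = 2^50 bytes = 1,125,899,906,842,624 bytes
536,000,000,000,000,000 / 1,125,899,906,842,624 = 476.06 PiB

476.06 PiB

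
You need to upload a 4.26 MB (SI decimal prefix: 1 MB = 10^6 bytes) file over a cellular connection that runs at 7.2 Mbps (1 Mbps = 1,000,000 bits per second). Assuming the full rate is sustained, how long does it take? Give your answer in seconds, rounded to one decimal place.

4.7 seconds

4.26 MB = 4,260,000 bytes = 34,080,000 bits
7.2 Mbps = 7,200,000 bits/s
time = 34,080,000 / 7,200,000 = 4.7 s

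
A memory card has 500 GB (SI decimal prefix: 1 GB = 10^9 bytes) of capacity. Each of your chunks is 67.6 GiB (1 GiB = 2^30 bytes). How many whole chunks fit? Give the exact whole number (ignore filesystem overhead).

6

Capacity: 500 GB = 500,000,000,000 bytes
Per item: 67.6 GiB = 72,584,947,302.4 bytes
⌊500,000,000,000 / 72,584,947,302.4⌋ = 6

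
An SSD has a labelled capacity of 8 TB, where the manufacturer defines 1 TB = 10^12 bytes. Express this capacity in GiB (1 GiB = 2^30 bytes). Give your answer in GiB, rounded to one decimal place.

7,450.6 GiB

8 TB = 8 × 10^12 bytes = 8,000,000,000,000 bytes
1 GiB = 2^30 bytes = 1,073,741,824 bytes
8,000,000,000,000 / 1,073,741,824 = 7,450.6 GiB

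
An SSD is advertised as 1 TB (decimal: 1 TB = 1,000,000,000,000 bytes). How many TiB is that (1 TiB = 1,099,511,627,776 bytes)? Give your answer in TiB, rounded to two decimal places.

0.91 TiB

1 TB = 1 × 10^12 bytes = 1,000,000,000,000 bytes
1 TiB = 1,099,511,627,776 bytes
1,000,000,000,000 / 1,099,511,627,776 = 0.91 TiB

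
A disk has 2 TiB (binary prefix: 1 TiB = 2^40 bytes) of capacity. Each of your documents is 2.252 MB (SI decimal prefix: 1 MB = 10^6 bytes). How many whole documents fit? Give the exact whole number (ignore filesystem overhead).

Capacity: 2 TiB = 2,199,023,255,552 bytes
Per item: 2.252 MB = 2,252,000 bytes
⌊2,199,023,255,552 / 2,252,000⌋ = 976,475

976,475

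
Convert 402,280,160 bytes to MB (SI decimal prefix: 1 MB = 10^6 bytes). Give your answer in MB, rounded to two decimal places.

402.28 MB

402,280,160 bytes given.
1 MB = 1,000,000 bytes
402,280,160 / 1,000,000 = 402.28 MB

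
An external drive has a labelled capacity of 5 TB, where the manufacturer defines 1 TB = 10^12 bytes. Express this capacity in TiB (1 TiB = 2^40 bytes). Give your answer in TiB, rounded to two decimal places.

5 TB = 5 × 10^12 bytes = 5,000,000,000,000 bytes
1 TiB = 1,099,511,627,776 bytes
5,000,000,000,000 / 1,099,511,627,776 = 4.55 TiB

4.55 TiB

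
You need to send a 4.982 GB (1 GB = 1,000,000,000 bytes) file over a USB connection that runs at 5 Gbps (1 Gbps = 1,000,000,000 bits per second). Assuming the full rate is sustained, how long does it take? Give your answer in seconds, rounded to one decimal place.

8.0 seconds

4.982 GB = 4,982,000,000 bytes = 39,856,000,000 bits
5 Gbps = 5,000,000,000 bits/s
time = 39,856,000,000 / 5,000,000,000 = 8.0 s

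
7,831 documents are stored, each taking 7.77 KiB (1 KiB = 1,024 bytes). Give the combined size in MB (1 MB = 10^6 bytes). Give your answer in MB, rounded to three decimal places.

Total = 7,831 × 7.77 KiB = 60846.87 KiB
= 60846.87 × 1,024 bytes = 62,307,194.88 bytes
1 MB = 1,000,000 bytes
62,307,194.88 / 1,000,000 = 62.307 MB

62.307 MB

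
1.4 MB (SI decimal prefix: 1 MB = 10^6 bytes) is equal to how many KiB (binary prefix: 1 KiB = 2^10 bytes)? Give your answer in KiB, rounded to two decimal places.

1,367.19 KiB

1.4 MB = 1.4 × 10^6 bytes = 1,400,000 bytes
1 KiB = 1,024 bytes
1,400,000 / 1,024 = 1,367.19 KiB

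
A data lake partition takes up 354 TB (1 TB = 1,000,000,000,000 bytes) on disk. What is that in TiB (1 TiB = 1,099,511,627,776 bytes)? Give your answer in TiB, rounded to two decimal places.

354 TB = 354 × 10^12 bytes = 354,000,000,000,000 bytes
1 TiB = 2^40 bytes = 1,099,511,627,776 bytes
354,000,000,000,000 / 1,099,511,627,776 = 321.96 TiB

321.96 TiB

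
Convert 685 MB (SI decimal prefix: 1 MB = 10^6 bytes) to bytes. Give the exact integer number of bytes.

685 × 1,000,000 = 685,000,000 bytes  (1 MB = 10^6 bytes)

685,000,000 bytes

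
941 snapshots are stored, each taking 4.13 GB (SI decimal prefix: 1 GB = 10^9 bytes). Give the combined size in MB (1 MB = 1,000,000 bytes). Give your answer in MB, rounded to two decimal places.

3,886,330.00 MB

Total = 941 × 4.13 GB = 3886.33 GB
= 3886.33 × 1,000,000,000 bytes = 3,886,330,000,000 bytes
1 MB = 1,000,000 bytes
3,886,330,000,000 / 1,000,000 = 3,886,330.00 MB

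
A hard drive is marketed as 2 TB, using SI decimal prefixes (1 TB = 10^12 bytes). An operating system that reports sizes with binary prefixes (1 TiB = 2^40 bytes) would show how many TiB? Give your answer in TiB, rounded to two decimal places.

1.82 TiB

2 TB × 1,000,000,000,000 bytes/TB = 2,000,000,000,000 bytes
1 TiB = 2^40 bytes = 1,099,511,627,776 bytes
2,000,000,000,000 / 1,099,511,627,776 = 1.82 TiB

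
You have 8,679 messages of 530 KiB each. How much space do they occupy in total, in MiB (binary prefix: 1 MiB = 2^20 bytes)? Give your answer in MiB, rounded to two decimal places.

Total = 8,679 × 530 KiB = 4,599,870 KiB
= 4,599,870 × 1,024 bytes = 4,710,266,880 bytes
1 MiB = 1,048,576 bytes
4,710,266,880 / 1,048,576 = 4,492.06 MiB

4,492.06 MiB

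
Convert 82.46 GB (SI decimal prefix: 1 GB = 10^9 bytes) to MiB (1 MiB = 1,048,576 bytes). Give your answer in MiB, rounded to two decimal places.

82.46 GB × 1,000,000,000 bytes/GB = 82,460,000,000 bytes
1 MiB = 2^20 bytes = 1,048,576 bytes
82,460,000,000 / 1,048,576 = 78,639.98 MiB

78,639.98 MiB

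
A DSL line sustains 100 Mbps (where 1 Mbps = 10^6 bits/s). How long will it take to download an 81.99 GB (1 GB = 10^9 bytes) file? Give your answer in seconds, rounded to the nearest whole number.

6,559 seconds

81.99 GB = 81,990,000,000 bytes = 655,920,000,000 bits
100 Mbps = 100,000,000 bits/s
time = 655,920,000,000 / 100,000,000 = 6,559 s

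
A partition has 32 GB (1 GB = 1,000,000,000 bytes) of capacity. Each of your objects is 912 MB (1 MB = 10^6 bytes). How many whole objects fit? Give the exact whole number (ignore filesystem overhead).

35

Capacity: 32 GB = 32,000,000,000 bytes
Per item: 912 MB = 912,000,000 bytes
⌊32,000,000,000 / 912,000,000⌋ = 35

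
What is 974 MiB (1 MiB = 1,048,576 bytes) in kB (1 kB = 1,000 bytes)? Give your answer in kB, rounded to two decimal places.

974 MiB = 974 × 2^20 bytes = 1,021,313,024 bytes
1 kB = 1,000 bytes
1,021,313,024 / 1,000 = 1,021,313.02 kB

1,021,313.02 kB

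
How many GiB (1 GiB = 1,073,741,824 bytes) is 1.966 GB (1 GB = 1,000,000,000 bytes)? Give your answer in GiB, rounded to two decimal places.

1.83 GiB

1.966 GB × 1,000,000,000 bytes/GB = 1,966,000,000 bytes
1 GiB = 2^30 bytes = 1,073,741,824 bytes
1,966,000,000 / 1,073,741,824 = 1.83 GiB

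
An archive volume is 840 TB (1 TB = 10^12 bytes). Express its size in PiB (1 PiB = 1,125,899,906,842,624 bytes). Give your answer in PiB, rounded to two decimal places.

840 TB × 1,000,000,000,000 bytes/TB = 840,000,000,000,000 bytes
1 PiB = 2^50 bytes = 1,125,899,906,842,624 bytes
840,000,000,000,000 / 1,125,899,906,842,624 = 0.75 PiB

0.75 PiB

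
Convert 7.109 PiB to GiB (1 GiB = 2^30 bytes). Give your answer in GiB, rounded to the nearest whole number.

7.109 PiB = 7.109 × 2^50 bytes = 8,004,022,437,744,214.016 bytes
1 GiB = 2^30 bytes = 1,073,741,824 bytes
8,004,022,437,744,214.016 / 1,073,741,824 = 7,454,327 GiB

7,454,327 GiB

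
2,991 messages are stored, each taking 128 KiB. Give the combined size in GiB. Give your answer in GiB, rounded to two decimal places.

0.37 GiB

Total = 2,991 × 128 KiB = 382,848 KiB
= 382,848 × 1,024 bytes = 392,036,352 bytes
1 GiB = 1,073,741,824 bytes
392,036,352 / 1,073,741,824 = 0.37 GiB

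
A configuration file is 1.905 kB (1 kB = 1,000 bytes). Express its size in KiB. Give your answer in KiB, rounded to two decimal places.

1.86 KiB

1.905 kB × 1,000 bytes/kB = 1,905 bytes
1 KiB = 2^10 bytes = 1,024 bytes
1,905 / 1,024 = 1.86 KiB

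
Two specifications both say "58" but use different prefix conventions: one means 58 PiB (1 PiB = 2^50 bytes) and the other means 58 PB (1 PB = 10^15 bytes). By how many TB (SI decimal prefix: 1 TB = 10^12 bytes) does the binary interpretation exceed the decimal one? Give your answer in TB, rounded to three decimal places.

58 PiB = 58 × 1,125,899,906,842,624 = 65,302,194,596,872,192 bytes
58 PB = 58 × 1,000,000,000,000,000 = 58,000,000,000,000,000 bytes
difference = 7,302,194,596,872,192 bytes
7,302,194,596,872,192 / 1,000,000,000,000 = 7,302.195 TB

7,302.195 TB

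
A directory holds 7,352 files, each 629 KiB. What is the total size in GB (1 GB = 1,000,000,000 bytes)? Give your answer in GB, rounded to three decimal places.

4.735 GB

Total = 7,352 × 629 KiB = 4,624,408 KiB
= 4,624,408 × 1,024 bytes = 4,735,393,792 bytes
1 GB = 1,000,000,000 bytes
4,735,393,792 / 1,000,000,000 = 4.735 GB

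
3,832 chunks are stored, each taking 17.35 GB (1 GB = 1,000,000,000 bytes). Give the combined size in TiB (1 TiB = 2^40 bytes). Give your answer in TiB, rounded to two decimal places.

Total = 3,832 × 17.35 GB = 66485.2 GB
= 66485.2 × 1,000,000,000 bytes = 66,485,200,000,000 bytes
1 TiB = 1,099,511,627,776 bytes
66,485,200,000,000 / 1,099,511,627,776 = 60.47 TiB

60.47 TiB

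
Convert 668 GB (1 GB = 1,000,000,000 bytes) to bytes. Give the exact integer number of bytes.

668 × 1,000,000,000 = 668,000,000,000 bytes

668,000,000,000 bytes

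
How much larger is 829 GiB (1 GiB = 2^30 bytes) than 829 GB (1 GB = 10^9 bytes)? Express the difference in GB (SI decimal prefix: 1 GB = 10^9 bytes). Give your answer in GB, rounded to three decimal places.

61.132 GB

829 GiB = 829 × 1,073,741,824 = 890,131,972,096 bytes
829 GB = 829 × 1,000,000,000 = 829,000,000,000 bytes
difference = 61,131,972,096 bytes
61,131,972,096 / 1,000,000,000 = 61.132 GB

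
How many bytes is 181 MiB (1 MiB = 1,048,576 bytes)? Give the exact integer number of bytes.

189,792,256 bytes

181 × 1,048,576 = 189,792,256 bytes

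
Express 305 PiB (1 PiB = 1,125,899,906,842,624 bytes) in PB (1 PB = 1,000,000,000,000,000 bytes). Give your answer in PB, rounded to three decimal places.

343.399 PB

305 PiB × 1,125,899,906,842,624 bytes/PiB = 343,399,471,587,000,320 bytes
1 PB = 1,000,000,000,000,000 bytes
343,399,471,587,000,320 / 1,000,000,000,000,000 = 343.399 PB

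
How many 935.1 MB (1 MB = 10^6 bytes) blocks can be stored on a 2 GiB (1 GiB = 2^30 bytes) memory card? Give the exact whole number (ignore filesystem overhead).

2

Capacity: 2 GiB = 2,147,483,648 bytes
Per item: 935.1 MB = 935,100,000 bytes
⌊2,147,483,648 / 935,100,000⌋ = 2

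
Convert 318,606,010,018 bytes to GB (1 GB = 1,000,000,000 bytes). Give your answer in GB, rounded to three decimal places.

318.606 GB

318,606,010,018 bytes given.
1 GB = 10^9 bytes = 1,000,000,000 bytes
318,606,010,018 / 1,000,000,000 = 318.606 GB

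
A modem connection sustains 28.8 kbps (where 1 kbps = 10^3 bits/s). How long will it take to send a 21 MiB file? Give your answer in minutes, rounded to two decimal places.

101.94 minutes

21 MiB = 22,020,096 bytes = 176,160,768 bits
28.8 kbps = 28,800 bits/s
time = 176,160,768 / 28,800 = 6,116.693 s
6,116.693 s / 60 = 101.94 minutes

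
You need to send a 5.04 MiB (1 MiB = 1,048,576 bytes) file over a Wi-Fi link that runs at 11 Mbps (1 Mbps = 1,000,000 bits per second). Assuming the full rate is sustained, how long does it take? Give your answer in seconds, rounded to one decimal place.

3.8 seconds

5.04 MiB = 5,284,823.04 bytes = 42,278,584.32 bits
11 Mbps = 11,000,000 bits/s
time = 42,278,584.32 / 11,000,000 = 3.8 s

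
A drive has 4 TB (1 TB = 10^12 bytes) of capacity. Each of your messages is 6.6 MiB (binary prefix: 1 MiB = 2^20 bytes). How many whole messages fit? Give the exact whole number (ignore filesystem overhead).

577,984

Capacity: 4 TB = 4,000,000,000,000 bytes
Per item: 6.6 MiB = 6,920,601.6 bytes
⌊4,000,000,000,000 / 6,920,601.6⌋ = 577,984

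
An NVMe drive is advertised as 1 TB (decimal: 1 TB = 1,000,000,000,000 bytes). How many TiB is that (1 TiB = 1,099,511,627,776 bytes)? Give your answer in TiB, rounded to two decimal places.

1 TB = 1 × 10^12 bytes = 1,000,000,000,000 bytes
1 TiB = 2^40 bytes = 1,099,511,627,776 bytes
1,000,000,000,000 / 1,099,511,627,776 = 0.91 TiB

0.91 TiB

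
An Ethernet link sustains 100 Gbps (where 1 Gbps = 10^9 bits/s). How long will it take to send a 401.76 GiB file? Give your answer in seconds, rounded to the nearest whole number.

401.76 GiB = 431,386,515,210.24 bytes = 3,451,092,121,681.92 bits
100 Gbps = 100,000,000,000 bits/s
time = 3,451,092,121,681.92 / 100,000,000,000 = 35 s

35 seconds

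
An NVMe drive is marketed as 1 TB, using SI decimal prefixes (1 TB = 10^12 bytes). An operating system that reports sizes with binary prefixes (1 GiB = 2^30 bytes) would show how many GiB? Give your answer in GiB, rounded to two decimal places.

1 TB = 1 × 10^12 bytes = 1,000,000,000,000 bytes
1 GiB = 2^30 bytes = 1,073,741,824 bytes
1,000,000,000,000 / 1,073,741,824 = 931.32 GiB

931.32 GiB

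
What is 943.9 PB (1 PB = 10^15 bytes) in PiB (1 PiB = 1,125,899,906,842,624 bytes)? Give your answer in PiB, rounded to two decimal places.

943.9 PB = 943.9 × 10^15 bytes = 943,900,000,000,000,000 bytes
1 PiB = 2^50 bytes = 1,125,899,906,842,624 bytes
943,900,000,000,000,000 / 1,125,899,906,842,624 = 838.35 PiB

838.35 PiB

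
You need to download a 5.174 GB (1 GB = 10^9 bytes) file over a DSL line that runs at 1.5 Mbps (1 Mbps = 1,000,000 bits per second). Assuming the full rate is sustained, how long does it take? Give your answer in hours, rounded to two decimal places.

5.174 GB = 5,174,000,000 bytes = 41,392,000,000 bits
1.5 Mbps = 1,500,000 bits/s
time = 41,392,000,000 / 1,500,000 = 27,594.6667 s
27,594.6667 s / 3600 = 7.67 hours

7.67 hours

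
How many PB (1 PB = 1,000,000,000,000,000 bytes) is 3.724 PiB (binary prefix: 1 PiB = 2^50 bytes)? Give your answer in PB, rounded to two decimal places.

4.19 PB

3.724 PiB = 3.724 × 2^50 bytes = 4,192,851,253,081,931.776 bytes
1 PB = 1,000,000,000,000,000 bytes
4,192,851,253,081,931.776 / 1,000,000,000,000,000 = 4.19 PB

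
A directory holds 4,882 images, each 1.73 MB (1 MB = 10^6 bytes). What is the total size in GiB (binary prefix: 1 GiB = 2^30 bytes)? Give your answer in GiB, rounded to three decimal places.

Total = 4,882 × 1.73 MB = 8445.86 MB
= 8445.86 × 1,000,000 bytes = 8,445,860,000 bytes
1 GiB = 1,073,741,824 bytes
8,445,860,000 / 1,073,741,824 = 7.866 GiB

7.866 GiB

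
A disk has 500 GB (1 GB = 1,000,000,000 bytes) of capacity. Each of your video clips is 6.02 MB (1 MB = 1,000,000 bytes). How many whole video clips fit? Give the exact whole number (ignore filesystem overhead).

83,056

Capacity: 500 GB = 500,000,000,000 bytes
Per item: 6.02 MB = 6,020,000 bytes
⌊500,000,000,000 / 6,020,000⌋ = 83,056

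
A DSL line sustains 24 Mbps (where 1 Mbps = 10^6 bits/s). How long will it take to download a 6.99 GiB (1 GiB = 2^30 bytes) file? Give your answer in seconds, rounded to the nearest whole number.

2,502 seconds

6.99 GiB = 7,505,455,349.76 bytes = 60,043,642,798.08 bits
24 Mbps = 24,000,000 bits/s
time = 60,043,642,798.08 / 24,000,000 = 2,502 s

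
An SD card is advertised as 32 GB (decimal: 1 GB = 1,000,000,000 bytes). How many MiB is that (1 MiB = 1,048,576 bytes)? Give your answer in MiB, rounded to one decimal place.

30,517.6 MiB

32 GB × 1,000,000,000 bytes/GB = 32,000,000,000 bytes
1 MiB = 2^20 bytes = 1,048,576 bytes
32,000,000,000 / 1,048,576 = 30,517.6 MiB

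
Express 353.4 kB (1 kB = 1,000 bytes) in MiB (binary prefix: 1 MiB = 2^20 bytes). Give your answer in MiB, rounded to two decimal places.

353.4 kB = 353.4 × 10^3 bytes = 353,400 bytes
1 MiB = 2^20 bytes = 1,048,576 bytes
353,400 / 1,048,576 = 0.34 MiB

0.34 MiB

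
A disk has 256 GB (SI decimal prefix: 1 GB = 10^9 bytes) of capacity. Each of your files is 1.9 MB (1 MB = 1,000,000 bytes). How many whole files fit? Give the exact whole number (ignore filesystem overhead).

Capacity: 256 GB = 256,000,000,000 bytes
Per item: 1.9 MB = 1,900,000 bytes
⌊256,000,000,000 / 1,900,000⌋ = 134,736

134,736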